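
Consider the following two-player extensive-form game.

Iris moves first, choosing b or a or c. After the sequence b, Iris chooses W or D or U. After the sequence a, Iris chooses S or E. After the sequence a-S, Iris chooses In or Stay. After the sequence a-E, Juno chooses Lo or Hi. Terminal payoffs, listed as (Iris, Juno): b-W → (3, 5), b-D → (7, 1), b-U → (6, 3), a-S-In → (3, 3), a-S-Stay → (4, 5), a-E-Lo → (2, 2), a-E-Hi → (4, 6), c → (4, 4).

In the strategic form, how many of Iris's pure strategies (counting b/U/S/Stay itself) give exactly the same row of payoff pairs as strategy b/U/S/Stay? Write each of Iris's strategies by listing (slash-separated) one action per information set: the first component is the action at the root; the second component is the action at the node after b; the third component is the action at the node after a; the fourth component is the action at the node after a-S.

Row for b/U/S/Stay (columns Lo, Hi): (6,3) (6,3).
Under b/U/S/Stay, Iris's choice at the node after a and at the node after a-S can never be reached regardless of what Juno does, so varying those choices leaves every outcome unchanged.
Holding the reachable choices fixed and varying the unreachable ones freely already gives 2 × 2 = 4 equivalent strategies.
No other strategy reproduces this row, so those 4 are the full class: b/U/S/In, b/U/S/Stay, b/U/E/In, b/U/E/Stay.

4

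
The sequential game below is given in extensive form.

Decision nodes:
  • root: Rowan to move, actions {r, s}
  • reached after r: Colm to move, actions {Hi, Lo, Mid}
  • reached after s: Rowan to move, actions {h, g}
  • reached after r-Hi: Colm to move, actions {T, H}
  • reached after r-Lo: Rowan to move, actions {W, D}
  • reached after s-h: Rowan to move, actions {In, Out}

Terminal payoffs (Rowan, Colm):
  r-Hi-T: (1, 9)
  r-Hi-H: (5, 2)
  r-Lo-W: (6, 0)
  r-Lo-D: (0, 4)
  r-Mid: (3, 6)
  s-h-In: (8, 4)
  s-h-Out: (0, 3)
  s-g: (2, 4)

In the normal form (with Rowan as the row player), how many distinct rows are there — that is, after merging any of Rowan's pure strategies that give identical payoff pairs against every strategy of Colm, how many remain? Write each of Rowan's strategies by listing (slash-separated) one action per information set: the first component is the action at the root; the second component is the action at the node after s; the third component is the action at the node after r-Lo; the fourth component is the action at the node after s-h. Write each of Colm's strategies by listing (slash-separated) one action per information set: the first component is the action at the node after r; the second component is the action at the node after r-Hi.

Rowan has 16 pure strategies: r/h/W/In, r/h/W/Out, r/h/D/In, r/h/D/Out, r/g/W/In, r/g/W/Out, r/g/D/In, r/g/D/Out, s/h/W/In, s/h/W/Out, s/h/D/In, s/h/D/Out, s/g/W/In, s/g/W/Out, s/g/D/In, s/g/D/Out. Columns: Hi/T, Hi/H, Lo/T, Lo/H, Mid/T, Mid/H.
{r/h/W/In, r/h/W/Out, r/g/W/In, r/g/W/Out} → row (1,9) (5,2) (6,0) (6,0) (3,6) (3,6)
{r/h/D/In, r/h/D/Out, r/g/D/In, r/g/D/Out} → row (1,9) (5,2) (0,4) (0,4) (3,6) (3,6)
{s/h/W/In, s/h/D/In} → row (8,4) (8,4) (8,4) (8,4) (8,4) (8,4)
{s/h/W/Out, s/h/D/Out} → row (0,3) (0,3) (0,3) (0,3) (0,3) (0,3)
{s/g/W/In, s/g/W/Out, s/g/D/In, s/g/D/Out} → row (2,4) (2,4) (2,4) (2,4) (2,4) (2,4)
That's 5 distinct rows out of 16 strategies.

5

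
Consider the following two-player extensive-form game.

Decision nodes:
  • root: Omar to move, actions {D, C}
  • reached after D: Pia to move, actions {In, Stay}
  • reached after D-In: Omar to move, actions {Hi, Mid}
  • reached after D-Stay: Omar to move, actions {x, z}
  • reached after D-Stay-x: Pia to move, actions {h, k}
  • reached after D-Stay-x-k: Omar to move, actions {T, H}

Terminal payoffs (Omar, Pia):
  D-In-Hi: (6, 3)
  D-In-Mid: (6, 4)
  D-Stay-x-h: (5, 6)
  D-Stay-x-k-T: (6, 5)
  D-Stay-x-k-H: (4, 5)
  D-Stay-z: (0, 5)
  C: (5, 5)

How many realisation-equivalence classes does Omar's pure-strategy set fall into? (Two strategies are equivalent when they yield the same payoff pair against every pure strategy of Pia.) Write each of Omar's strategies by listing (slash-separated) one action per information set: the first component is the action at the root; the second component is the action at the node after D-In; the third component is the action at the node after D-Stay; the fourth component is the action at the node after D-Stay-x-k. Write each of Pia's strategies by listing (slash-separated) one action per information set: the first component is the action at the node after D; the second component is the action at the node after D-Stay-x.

Omar has 16 pure strategies: D/Hi/x/T, D/Hi/x/H, D/Hi/z/T, D/Hi/z/H, D/Mid/x/T, D/Mid/x/H, D/Mid/z/T, D/Mid/z/H, C/Hi/x/T, C/Hi/x/H, C/Hi/z/T, C/Hi/z/H, C/Mid/x/T, C/Mid/x/H, C/Mid/z/T, C/Mid/z/H. Columns: In/h, In/k, Stay/h, Stay/k.
{D/Hi/x/T} → row (6,3) (6,3) (5,6) (6,5)
{D/Hi/x/H} → row (6,3) (6,3) (5,6) (4,5)
{D/Hi/z/T, D/Hi/z/H} → row (6,3) (6,3) (0,5) (0,5)
{D/Mid/x/T} → row (6,4) (6,4) (5,6) (6,5)
{D/Mid/x/H} → row (6,4) (6,4) (5,6) (4,5)
{D/Mid/z/T, D/Mid/z/H} → row (6,4) (6,4) (0,5) (0,5)
{C/Hi/x/T, C/Hi/x/H, C/Hi/z/T, C/Hi/z/H, C/Mid/x/T, C/Mid/x/H, C/Mid/z/T, C/Mid/z/H} → row (5,5) (5,5) (5,5) (5,5)
That's 7 distinct rows out of 16 strategies.

7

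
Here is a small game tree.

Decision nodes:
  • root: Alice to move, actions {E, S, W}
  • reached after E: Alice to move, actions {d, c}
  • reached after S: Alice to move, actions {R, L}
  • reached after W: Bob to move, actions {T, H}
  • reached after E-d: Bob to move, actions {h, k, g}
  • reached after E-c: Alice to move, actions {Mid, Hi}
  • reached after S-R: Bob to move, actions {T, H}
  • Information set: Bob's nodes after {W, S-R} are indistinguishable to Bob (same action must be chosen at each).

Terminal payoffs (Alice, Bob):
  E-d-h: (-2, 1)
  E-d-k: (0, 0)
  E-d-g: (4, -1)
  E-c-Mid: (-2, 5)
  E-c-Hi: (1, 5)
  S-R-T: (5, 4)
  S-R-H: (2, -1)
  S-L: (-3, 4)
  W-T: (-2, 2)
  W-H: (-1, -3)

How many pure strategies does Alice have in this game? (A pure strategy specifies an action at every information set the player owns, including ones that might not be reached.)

Alice owns the root with actions {E, S, W} — three choices.
Alice owns the node after E with actions {d, c} — two choices.
Alice owns the node after S with actions {R, L} — two choices.
Alice owns the node after E-c with actions {Mid, Hi} — two choices.
A pure strategy fixes one action at each information set independently, so the count is the product 3 × 2 × 2 × 2 = 24.

24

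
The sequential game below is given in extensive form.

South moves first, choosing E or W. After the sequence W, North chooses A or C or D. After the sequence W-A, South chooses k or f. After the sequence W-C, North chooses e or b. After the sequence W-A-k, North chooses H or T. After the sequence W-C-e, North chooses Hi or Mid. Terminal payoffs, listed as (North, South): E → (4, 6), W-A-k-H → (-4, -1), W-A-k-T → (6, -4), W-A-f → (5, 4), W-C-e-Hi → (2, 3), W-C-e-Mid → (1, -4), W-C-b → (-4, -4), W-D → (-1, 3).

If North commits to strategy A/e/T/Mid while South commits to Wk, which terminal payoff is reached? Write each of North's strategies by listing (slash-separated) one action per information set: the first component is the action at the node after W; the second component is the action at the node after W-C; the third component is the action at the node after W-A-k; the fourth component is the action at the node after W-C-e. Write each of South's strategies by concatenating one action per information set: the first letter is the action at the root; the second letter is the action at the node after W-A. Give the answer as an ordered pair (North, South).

(6, -4)

Trace the play path from the root:
  South plays W
  North plays A at [W]
  South plays k at [W-A]
  North plays T at [W-A-k]
→ terminal payoff (6, -4).
(North's choice at the node after W-C is never reached on this path, so it doesn't affect the outcome.)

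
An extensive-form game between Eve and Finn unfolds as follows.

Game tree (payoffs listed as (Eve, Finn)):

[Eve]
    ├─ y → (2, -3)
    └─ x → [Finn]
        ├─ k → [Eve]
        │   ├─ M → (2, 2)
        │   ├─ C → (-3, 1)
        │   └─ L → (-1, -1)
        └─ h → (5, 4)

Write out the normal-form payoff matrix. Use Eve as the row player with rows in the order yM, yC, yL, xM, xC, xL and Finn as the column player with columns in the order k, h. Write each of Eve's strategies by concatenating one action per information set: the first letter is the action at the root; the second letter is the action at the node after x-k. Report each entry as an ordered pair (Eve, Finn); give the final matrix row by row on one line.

yM: (2,-3) (2,-3) | yC: (2,-3) (2,-3) | yL: (2,-3) (2,-3) | xM: (2,2) (5,4) | xC: (-3,1) (5,4) | xL: (-1,-1) (5,4)

            k        h
  yM   (2,-3)   (2,-3)
  yC   (2,-3)   (2,-3)
  yL   (2,-3)   (2,-3)
  xM    (2,2)    (5,4)
  xC   (-3,1)    (5,4)
  xL  (-1,-1)    (5,4)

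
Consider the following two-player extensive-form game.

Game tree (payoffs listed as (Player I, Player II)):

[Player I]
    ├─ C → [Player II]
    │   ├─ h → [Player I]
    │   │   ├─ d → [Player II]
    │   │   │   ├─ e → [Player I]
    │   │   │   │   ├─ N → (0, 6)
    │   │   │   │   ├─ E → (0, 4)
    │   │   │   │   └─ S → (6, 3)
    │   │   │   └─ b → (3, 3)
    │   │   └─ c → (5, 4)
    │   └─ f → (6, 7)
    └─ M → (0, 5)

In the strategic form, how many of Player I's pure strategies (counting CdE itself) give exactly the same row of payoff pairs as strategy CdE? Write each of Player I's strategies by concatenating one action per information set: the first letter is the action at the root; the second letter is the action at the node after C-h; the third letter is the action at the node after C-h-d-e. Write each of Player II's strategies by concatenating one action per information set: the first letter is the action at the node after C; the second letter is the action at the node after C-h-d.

Row for CdE (columns he, hb, fe, fb): (0,4) (3,3) (6,7) (6,7).
Every one of Player I's information sets is on the play path for some reply by Player II when Player I follows CdE.
Changing the action at any of them therefore changes at least one column, so only CdE itself gives this row.

1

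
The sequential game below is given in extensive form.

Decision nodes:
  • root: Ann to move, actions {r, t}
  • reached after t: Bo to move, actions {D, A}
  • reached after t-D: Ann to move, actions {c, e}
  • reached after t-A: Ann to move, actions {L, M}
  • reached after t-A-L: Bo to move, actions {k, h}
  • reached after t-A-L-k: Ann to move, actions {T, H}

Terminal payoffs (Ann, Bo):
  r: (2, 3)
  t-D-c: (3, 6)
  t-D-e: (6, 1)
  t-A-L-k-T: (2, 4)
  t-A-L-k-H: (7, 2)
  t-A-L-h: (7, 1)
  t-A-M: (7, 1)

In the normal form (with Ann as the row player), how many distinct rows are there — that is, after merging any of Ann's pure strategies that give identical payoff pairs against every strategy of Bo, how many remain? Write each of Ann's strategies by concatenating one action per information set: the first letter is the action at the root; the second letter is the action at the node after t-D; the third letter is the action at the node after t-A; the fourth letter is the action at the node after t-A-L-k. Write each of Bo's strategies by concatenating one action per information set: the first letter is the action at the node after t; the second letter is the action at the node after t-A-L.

7

Ann has 16 pure strategies: rcLT, rcLH, rcMT, rcMH, reLT, reLH, reMT, reMH, tcLT, tcLH, tcMT, tcMH, teLT, teLH, teMT, teMH. Columns: Dk, Dh, Ak, Ah.
{rcLT, rcLH, rcMT, rcMH, reLT, reLH, reMT, reMH} → row (2,3) (2,3) (2,3) (2,3)
{tcLT} → row (3,6) (3,6) (2,4) (7,1)
{tcLH} → row (3,6) (3,6) (7,2) (7,1)
{tcMT, tcMH} → row (3,6) (3,6) (7,1) (7,1)
{teLT} → row (6,1) (6,1) (2,4) (7,1)
{teLH} → row (6,1) (6,1) (7,2) (7,1)
{teMT, teMH} → row (6,1) (6,1) (7,1) (7,1)
That's 7 distinct rows out of 16 strategies.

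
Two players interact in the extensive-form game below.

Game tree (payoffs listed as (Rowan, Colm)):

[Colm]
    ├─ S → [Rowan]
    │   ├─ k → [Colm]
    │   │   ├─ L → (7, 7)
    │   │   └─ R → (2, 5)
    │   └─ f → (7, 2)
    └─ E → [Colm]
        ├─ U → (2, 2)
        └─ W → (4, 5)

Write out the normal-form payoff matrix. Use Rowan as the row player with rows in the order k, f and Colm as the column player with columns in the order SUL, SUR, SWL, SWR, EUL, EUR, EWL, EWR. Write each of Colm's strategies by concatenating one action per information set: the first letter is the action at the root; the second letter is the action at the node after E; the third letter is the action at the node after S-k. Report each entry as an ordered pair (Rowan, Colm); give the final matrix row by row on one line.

k: (7,7) (2,5) (7,7) (2,5) (2,2) (2,2) (4,5) (4,5) | f: (7,2) (7,2) (7,2) (7,2) (2,2) (2,2) (4,5) (4,5)

          SUL      SUR      SWL      SWR      EUL      EUR      EWL      EWR
   k    (7,7)    (2,5)    (7,7)    (2,5)    (2,2)    (2,2)    (4,5)    (4,5)
   f    (7,2)    (7,2)    (7,2)    (7,2)    (2,2)    (2,2)    (4,5)    (4,5)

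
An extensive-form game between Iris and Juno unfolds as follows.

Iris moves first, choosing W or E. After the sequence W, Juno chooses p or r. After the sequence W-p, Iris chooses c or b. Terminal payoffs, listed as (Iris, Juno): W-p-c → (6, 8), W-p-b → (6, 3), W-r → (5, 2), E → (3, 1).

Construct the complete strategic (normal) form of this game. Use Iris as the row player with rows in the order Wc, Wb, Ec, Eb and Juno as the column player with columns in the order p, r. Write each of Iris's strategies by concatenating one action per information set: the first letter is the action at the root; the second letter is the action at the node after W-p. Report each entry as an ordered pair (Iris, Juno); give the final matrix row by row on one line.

Wc: (6,8) (5,2) | Wb: (6,3) (5,2) | Ec: (3,1) (3,1) | Eb: (3,1) (3,1)

Row Wc: p→(6,8), r→(5,2)
Row Wb: p→(6,3), r→(5,2)
Row Ec: p→(3,1), r→(3,1)
Row Eb: p→(3,1), r→(3,1)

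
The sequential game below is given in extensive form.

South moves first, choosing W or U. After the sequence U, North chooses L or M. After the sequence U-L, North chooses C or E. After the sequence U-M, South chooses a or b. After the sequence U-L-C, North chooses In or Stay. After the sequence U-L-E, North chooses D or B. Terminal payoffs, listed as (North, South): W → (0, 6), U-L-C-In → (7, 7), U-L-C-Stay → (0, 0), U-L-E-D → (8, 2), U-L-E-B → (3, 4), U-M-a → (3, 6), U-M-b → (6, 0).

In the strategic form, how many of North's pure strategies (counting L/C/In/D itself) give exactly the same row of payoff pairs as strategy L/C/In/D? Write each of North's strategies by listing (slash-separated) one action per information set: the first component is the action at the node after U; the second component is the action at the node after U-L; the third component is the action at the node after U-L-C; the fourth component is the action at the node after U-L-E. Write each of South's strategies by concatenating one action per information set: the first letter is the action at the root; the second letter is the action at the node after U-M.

2

Row for L/C/In/D (columns Wa, Wb, Ua, Ub): (0,6) (0,6) (7,7) (7,7).
Under L/C/In/D, North's choice at the node after U-L-E can never be reached regardless of what South does, so varying those choices leaves every outcome unchanged.
Holding the reachable choices fixed and varying the unreachable one freely already gives 2 equivalent strategies.
No other strategy reproduces this row, so those 2 are the full class: L/C/In/D, L/C/In/B.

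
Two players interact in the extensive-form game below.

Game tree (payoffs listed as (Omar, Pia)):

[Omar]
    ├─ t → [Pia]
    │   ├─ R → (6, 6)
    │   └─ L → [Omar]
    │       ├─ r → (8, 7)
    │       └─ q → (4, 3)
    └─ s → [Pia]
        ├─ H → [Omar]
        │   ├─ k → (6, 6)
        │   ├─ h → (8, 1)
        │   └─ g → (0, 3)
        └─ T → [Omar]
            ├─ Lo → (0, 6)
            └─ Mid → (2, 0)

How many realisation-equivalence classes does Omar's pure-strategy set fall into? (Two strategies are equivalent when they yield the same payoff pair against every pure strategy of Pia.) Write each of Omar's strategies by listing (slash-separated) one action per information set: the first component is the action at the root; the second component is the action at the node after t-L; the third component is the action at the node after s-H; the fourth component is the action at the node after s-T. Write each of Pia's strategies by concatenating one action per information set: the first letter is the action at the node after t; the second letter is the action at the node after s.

8

Omar has 24 pure strategies: t/r/k/Lo, t/r/k/Mid, t/r/h/Lo, t/r/h/Mid, t/r/g/Lo, t/r/g/Mid, t/q/k/Lo, t/q/k/Mid, t/q/h/Lo, t/q/h/Mid, t/q/g/Lo, t/q/g/Mid, s/r/k/Lo, s/r/k/Mid, s/r/h/Lo, s/r/h/Mid, s/r/g/Lo, s/r/g/Mid, s/q/k/Lo, s/q/k/Mid, s/q/h/Lo, s/q/h/Mid, s/q/g/Lo, s/q/g/Mid. Columns: RH, RT, LH, LT.
{t/r/k/Lo, t/r/k/Mid, t/r/h/Lo, t/r/h/Mid, t/r/g/Lo, t/r/g/Mid} → row (6,6) (6,6) (8,7) (8,7)
{t/q/k/Lo, t/q/k/Mid, t/q/h/Lo, t/q/h/Mid, t/q/g/Lo, t/q/g/Mid} → row (6,6) (6,6) (4,3) (4,3)
{s/r/k/Lo, s/q/k/Lo} → row (6,6) (0,6) (6,6) (0,6)
{s/r/k/Mid, s/q/k/Mid} → row (6,6) (2,0) (6,6) (2,0)
{s/r/h/Lo, s/q/h/Lo} → row (8,1) (0,6) (8,1) (0,6)
{s/r/h/Mid, s/q/h/Mid} → row (8,1) (2,0) (8,1) (2,0)
{s/r/g/Lo, s/q/g/Lo} → row (0,3) (0,6) (0,3) (0,6)
{s/r/g/Mid, s/q/g/Mid} → row (0,3) (2,0) (0,3) (2,0)
That's 8 distinct rows out of 24 strategies.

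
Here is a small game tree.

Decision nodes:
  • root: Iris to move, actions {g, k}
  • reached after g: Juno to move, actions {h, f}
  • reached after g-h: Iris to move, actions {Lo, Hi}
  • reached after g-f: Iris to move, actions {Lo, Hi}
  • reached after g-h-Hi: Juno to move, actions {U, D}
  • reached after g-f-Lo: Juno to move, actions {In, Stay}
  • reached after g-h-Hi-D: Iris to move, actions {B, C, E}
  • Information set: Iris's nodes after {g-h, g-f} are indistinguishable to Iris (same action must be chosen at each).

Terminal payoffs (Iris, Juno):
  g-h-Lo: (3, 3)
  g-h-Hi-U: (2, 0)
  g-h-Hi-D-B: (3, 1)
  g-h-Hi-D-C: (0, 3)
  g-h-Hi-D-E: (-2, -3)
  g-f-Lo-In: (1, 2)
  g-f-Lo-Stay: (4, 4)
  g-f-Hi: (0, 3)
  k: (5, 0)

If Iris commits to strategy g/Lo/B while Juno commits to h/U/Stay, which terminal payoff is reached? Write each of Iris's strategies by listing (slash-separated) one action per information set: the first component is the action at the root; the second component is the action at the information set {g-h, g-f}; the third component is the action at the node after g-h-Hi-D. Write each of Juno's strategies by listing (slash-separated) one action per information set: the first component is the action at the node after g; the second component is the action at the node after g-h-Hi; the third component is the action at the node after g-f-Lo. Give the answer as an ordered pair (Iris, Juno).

Trace the play path from the root:
  Iris plays g
  Juno plays h at [g]
  Iris plays Lo at [g-h]
→ terminal payoff (3, 3).
(Iris's choice at the node after g-h-Hi-D is never reached on this path, so it doesn't affect the outcome.)

(3, 3)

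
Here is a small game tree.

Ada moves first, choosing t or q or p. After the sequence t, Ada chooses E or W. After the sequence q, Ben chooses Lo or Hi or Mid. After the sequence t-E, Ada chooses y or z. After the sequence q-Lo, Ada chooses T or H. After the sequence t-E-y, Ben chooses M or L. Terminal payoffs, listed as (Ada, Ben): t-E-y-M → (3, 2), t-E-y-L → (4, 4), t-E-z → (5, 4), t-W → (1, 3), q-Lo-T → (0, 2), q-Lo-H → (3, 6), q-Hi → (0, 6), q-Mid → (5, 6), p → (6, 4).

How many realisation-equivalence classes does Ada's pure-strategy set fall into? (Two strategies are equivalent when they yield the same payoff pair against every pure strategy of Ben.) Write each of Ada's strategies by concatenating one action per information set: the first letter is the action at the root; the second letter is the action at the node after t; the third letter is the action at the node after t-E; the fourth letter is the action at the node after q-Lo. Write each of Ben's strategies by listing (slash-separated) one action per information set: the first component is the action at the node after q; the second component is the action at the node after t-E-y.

6

Ada has 24 pure strategies: tEyT, tEyH, tEzT, tEzH, tWyT, tWyH, tWzT, tWzH, qEyT, qEyH, qEzT, qEzH, qWyT, qWyH, qWzT, qWzH, pEyT, pEyH, pEzT, pEzH, pWyT, pWyH, pWzT, pWzH. Columns: Lo/M, Lo/L, Hi/M, Hi/L, Mid/M, Mid/L.
{tEyT, tEyH} → row (3,2) (4,4) (3,2) (4,4) (3,2) (4,4)
{tEzT, tEzH} → row (5,4) (5,4) (5,4) (5,4) (5,4) (5,4)
{tWyT, tWyH, tWzT, tWzH} → row (1,3) (1,3) (1,3) (1,3) (1,3) (1,3)
{qEyT, qEzT, qWyT, qWzT} → row (0,2) (0,2) (0,6) (0,6) (5,6) (5,6)
{qEyH, qEzH, qWyH, qWzH} → row (3,6) (3,6) (0,6) (0,6) (5,6) (5,6)
{pEyT, pEyH, pEzT, pEzH, pWyT, pWyH, pWzT, pWzH} → row (6,4) (6,4) (6,4) (6,4) (6,4) (6,4)
That's 6 distinct rows out of 24 strategies.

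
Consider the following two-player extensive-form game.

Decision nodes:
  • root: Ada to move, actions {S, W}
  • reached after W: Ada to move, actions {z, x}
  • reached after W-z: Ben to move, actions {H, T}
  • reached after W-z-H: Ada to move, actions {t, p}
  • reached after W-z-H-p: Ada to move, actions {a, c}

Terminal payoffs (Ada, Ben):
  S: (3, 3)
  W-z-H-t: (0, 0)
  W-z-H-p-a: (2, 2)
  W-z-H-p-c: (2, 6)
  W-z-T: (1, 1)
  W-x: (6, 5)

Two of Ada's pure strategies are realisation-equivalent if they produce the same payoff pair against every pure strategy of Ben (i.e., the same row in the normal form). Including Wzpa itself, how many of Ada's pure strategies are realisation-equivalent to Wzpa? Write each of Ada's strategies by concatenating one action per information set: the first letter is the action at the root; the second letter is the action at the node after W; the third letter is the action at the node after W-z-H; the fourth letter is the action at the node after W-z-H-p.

1

Row for Wzpa (columns H, T): (2,2) (1,1).
Every one of Ada's information sets is on the play path for some reply by Ben when Ada follows Wzpa.
Changing the action at any of them therefore changes at least one column, so only Wzpa itself gives this row.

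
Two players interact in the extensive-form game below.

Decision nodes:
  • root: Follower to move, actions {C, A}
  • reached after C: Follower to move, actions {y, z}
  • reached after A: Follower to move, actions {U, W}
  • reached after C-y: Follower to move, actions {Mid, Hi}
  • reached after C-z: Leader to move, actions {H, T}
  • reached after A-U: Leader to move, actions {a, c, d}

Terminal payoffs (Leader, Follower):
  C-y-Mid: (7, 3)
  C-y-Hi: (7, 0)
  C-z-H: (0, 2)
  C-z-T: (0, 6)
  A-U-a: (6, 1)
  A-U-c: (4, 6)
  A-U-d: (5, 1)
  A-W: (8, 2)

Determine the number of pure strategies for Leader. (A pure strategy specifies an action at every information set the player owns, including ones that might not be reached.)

Leader owns the node after C-z with actions {H, T} — two choices.
Leader owns the node after A-U with actions {a, c, d} — three choices.
A pure strategy fixes one action at each information set independently, so the count is the product 2 × 3 = 6.

6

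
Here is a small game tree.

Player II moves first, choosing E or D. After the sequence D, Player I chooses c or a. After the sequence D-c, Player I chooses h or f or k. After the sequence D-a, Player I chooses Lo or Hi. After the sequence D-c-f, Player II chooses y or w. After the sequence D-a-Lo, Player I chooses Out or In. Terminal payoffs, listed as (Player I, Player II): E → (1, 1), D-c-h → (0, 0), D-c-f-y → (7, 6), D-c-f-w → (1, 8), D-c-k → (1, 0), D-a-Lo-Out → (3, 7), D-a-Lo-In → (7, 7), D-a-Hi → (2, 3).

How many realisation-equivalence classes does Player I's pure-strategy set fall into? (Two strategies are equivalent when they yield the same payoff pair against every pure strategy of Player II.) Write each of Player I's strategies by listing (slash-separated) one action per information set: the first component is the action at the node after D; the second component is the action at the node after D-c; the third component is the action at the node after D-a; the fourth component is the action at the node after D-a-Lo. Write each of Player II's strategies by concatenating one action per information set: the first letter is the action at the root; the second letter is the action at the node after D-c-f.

Player I has 24 pure strategies: c/h/Lo/Out, c/h/Lo/In, c/h/Hi/Out, c/h/Hi/In, c/f/Lo/Out, c/f/Lo/In, c/f/Hi/Out, c/f/Hi/In, c/k/Lo/Out, c/k/Lo/In, c/k/Hi/Out, c/k/Hi/In, a/h/Lo/Out, a/h/Lo/In, a/h/Hi/Out, a/h/Hi/In, a/f/Lo/Out, a/f/Lo/In, a/f/Hi/Out, a/f/Hi/In, a/k/Lo/Out, a/k/Lo/In, a/k/Hi/Out, a/k/Hi/In. Columns: Ey, Ew, Dy, Dw.
{c/h/Lo/Out, c/h/Lo/In, c/h/Hi/Out, c/h/Hi/In} → row (1,1) (1,1) (0,0) (0,0)
{c/f/Lo/Out, c/f/Lo/In, c/f/Hi/Out, c/f/Hi/In} → row (1,1) (1,1) (7,6) (1,8)
{c/k/Lo/Out, c/k/Lo/In, c/k/Hi/Out, c/k/Hi/In} → row (1,1) (1,1) (1,0) (1,0)
{a/h/Lo/Out, a/f/Lo/Out, a/k/Lo/Out} → row (1,1) (1,1) (3,7) (3,7)
{a/h/Lo/In, a/f/Lo/In, a/k/Lo/In} → row (1,1) (1,1) (7,7) (7,7)
{a/h/Hi/Out, a/h/Hi/In, a/f/Hi/Out, a/f/Hi/In, a/k/Hi/Out, a/k/Hi/In} → row (1,1) (1,1) (2,3) (2,3)
That's 6 distinct rows out of 24 strategies.

6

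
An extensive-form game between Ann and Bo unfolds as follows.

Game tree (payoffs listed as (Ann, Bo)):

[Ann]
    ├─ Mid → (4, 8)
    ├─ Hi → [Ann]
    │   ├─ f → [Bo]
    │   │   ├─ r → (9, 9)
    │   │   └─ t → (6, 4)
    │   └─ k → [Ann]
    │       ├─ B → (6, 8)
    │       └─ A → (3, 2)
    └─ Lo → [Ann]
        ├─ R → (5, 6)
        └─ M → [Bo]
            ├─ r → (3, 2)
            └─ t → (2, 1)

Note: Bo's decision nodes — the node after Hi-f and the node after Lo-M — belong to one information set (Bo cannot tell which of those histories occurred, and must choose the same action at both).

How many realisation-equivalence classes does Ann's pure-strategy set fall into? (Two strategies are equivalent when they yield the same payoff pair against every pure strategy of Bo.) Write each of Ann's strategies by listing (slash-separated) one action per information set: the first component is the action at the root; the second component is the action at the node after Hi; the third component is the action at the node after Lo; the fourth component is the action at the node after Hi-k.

Ann has 24 pure strategies: Mid/f/R/B, Mid/f/R/A, Mid/f/M/B, Mid/f/M/A, Mid/k/R/B, Mid/k/R/A, Mid/k/M/B, Mid/k/M/A, Hi/f/R/B, Hi/f/R/A, Hi/f/M/B, Hi/f/M/A, Hi/k/R/B, Hi/k/R/A, Hi/k/M/B, Hi/k/M/A, Lo/f/R/B, Lo/f/R/A, Lo/f/M/B, Lo/f/M/A, Lo/k/R/B, Lo/k/R/A, Lo/k/M/B, Lo/k/M/A. Columns: r, t.
{Mid/f/R/B, Mid/f/R/A, Mid/f/M/B, Mid/f/M/A, Mid/k/R/B, Mid/k/R/A, Mid/k/M/B, Mid/k/M/A} → row (4,8) (4,8)
{Hi/f/R/B, Hi/f/R/A, Hi/f/M/B, Hi/f/M/A} → row (9,9) (6,4)
{Hi/k/R/B, Hi/k/M/B} → row (6,8) (6,8)
{Hi/k/R/A, Hi/k/M/A} → row (3,2) (3,2)
{Lo/f/R/B, Lo/f/R/A, Lo/k/R/B, Lo/k/R/A} → row (5,6) (5,6)
{Lo/f/M/B, Lo/f/M/A, Lo/k/M/B, Lo/k/M/A} → row (3,2) (2,1)
That's 6 distinct rows out of 24 strategies.

6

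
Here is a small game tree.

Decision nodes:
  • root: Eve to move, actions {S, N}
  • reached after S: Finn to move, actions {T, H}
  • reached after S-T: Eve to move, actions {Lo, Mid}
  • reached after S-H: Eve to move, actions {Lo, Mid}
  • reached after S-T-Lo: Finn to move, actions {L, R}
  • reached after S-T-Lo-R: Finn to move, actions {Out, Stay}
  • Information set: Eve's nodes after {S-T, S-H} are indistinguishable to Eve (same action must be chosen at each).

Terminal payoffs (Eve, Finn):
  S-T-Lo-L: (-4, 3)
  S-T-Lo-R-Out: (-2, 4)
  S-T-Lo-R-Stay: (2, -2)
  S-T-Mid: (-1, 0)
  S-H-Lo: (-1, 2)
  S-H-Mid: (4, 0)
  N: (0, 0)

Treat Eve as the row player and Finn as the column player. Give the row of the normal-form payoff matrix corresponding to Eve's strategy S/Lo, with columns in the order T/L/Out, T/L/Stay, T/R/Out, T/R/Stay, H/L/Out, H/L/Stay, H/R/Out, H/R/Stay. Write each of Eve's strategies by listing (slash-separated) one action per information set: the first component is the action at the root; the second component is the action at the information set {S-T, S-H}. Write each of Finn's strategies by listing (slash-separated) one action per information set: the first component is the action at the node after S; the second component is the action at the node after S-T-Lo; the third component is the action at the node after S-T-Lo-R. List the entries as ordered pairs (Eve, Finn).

vs T/L/Out: Eve plays S → Finn plays T at [S] → Eve plays Lo at [S-T] → Finn plays L at [S-T-Lo] → (-4, 3)
vs T/L/Stay: Eve plays S → Finn plays T at [S] → Eve plays Lo at [S-T] → Finn plays L at [S-T-Lo] → (-4, 3)
vs T/R/Out: Eve plays S → Finn plays T at [S] → Eve plays Lo at [S-T] → Finn plays R at [S-T-Lo] → Finn plays Out at [S-T-Lo-R] → (-2, 4)
vs T/R/Stay: Eve plays S → Finn plays T at [S] → Eve plays Lo at [S-T] → Finn plays R at [S-T-Lo] → Finn plays Stay at [S-T-Lo-R] → (2, -2)
vs H/L/Out: Eve plays S → Finn plays H at [S] → Eve plays Lo at [S-H] → (-1, 2)
vs H/L/Stay: Eve plays S → Finn plays H at [S] → Eve plays Lo at [S-H] → (-1, 2)
vs H/R/Out: Eve plays S → Finn plays H at [S] → Eve plays Lo at [S-H] → (-1, 2)
vs H/R/Stay: Eve plays S → Finn plays H at [S] → Eve plays Lo at [S-H] → (-1, 2)

(-4,3) (-4,3) (-2,4) (2,-2) (-1,2) (-1,2) (-1,2) (-1,2)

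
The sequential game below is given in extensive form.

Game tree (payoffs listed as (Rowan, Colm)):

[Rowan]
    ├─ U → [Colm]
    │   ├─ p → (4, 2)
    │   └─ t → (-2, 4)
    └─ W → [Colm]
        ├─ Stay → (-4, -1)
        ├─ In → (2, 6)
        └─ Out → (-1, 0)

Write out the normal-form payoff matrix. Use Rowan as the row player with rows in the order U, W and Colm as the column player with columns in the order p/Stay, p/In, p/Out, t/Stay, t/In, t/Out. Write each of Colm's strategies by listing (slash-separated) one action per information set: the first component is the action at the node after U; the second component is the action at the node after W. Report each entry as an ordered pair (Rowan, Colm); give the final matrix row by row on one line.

U: (4,2) (4,2) (4,2) (-2,4) (-2,4) (-2,4) | W: (-4,-1) (2,6) (-1,0) (-4,-1) (2,6) (-1,0)

       p/Stay     p/In    p/Out   t/Stay     t/In    t/Out
   U    (4,2)    (4,2)    (4,2)   (-2,4)   (-2,4)   (-2,4)
   W  (-4,-1)    (2,6)   (-1,0)  (-4,-1)    (2,6)   (-1,0)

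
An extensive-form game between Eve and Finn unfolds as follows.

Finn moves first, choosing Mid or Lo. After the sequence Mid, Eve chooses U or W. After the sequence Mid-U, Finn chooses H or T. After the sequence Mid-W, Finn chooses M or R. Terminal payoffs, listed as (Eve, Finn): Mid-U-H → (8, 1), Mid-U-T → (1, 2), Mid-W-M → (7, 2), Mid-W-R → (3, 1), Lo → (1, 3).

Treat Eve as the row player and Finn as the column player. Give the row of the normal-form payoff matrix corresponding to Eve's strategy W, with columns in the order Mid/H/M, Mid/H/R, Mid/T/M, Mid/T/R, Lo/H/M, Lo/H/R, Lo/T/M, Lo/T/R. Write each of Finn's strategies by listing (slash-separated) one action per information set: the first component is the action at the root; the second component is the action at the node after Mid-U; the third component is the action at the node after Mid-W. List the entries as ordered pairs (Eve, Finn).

vs Mid/H/M: Finn plays Mid → Eve plays W at [Mid] → Finn plays M at [Mid-W] → (7, 2)
vs Mid/H/R: Finn plays Mid → Eve plays W at [Mid] → Finn plays R at [Mid-W] → (3, 1)
vs Mid/T/M: Finn plays Mid → Eve plays W at [Mid] → Finn plays M at [Mid-W] → (7, 2)
vs Mid/T/R: Finn plays Mid → Eve plays W at [Mid] → Finn plays R at [Mid-W] → (3, 1)
vs Lo/H/M: Finn plays Lo → (1, 3)
vs Lo/H/R: Finn plays Lo → (1, 3)
vs Lo/T/M: Finn plays Lo → (1, 3)
vs Lo/T/R: Finn plays Lo → (1, 3)

(7,2) (3,1) (7,2) (3,1) (1,3) (1,3) (1,3) (1,3)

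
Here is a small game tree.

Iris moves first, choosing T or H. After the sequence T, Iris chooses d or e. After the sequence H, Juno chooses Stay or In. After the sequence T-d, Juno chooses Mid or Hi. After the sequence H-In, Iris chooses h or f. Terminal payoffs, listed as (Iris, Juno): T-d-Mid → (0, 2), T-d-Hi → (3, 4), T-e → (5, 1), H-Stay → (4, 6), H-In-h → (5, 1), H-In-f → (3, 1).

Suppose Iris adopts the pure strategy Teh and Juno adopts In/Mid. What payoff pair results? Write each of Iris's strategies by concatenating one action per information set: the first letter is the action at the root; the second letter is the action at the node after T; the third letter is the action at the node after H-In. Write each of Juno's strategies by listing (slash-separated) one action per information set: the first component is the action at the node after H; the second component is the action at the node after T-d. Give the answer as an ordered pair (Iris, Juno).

(5, 1)

Trace the play path from the root:
  Iris plays T
  Iris plays e at [T]
→ terminal payoff (5, 1).
(Iris's choice at the node after H-In is never reached on this path, so it doesn't affect the outcome.)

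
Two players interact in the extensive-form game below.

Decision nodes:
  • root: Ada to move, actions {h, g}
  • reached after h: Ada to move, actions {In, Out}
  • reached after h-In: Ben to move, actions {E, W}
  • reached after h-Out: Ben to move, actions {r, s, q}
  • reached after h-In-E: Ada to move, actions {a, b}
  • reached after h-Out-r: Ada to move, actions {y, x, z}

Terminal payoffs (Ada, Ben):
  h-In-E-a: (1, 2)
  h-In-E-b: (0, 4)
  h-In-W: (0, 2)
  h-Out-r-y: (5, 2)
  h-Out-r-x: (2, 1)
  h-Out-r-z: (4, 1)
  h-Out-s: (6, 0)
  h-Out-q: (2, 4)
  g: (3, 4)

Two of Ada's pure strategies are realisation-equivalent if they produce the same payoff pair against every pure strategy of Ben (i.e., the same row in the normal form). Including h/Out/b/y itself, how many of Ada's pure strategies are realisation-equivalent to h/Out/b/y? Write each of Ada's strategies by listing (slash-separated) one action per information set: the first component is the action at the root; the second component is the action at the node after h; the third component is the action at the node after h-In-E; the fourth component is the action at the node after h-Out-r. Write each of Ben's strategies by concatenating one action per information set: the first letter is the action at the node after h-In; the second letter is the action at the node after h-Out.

Row for h/Out/b/y (columns Er, Es, Eq, Wr, Ws, Wq): (5,2) (6,0) (2,4) (5,2) (6,0) (2,4).
Under h/Out/b/y, Ada's choice at the node after h-In-E can never be reached regardless of what Ben does, so varying those choices leaves every outcome unchanged.
Holding the reachable choices fixed and varying the unreachable one freely already gives 2 equivalent strategies.
No other strategy reproduces this row, so those 2 are the full class: h/Out/a/y, h/Out/b/y.

2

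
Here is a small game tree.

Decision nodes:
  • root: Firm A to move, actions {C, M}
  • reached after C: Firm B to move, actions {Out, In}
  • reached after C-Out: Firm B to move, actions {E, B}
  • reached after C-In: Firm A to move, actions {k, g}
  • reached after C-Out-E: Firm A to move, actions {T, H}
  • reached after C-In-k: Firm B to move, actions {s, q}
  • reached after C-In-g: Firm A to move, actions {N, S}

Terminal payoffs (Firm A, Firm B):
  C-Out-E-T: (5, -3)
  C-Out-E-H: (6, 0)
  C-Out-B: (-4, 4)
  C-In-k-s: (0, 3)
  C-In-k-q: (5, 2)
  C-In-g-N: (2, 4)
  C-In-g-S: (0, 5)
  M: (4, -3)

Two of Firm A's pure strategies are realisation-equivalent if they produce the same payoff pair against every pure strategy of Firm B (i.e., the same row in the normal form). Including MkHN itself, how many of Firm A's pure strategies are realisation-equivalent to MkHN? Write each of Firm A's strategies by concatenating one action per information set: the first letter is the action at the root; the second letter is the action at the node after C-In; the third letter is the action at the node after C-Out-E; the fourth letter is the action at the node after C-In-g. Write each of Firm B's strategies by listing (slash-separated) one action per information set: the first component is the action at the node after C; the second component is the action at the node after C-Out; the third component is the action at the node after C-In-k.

Row for MkHN (columns Out/E/s, Out/E/q, Out/B/s, Out/B/q, In/E/s, In/E/q, In/B/s, In/B/q): (4,-3) (4,-3) (4,-3) (4,-3) (4,-3) (4,-3) (4,-3) (4,-3).
Under MkHN, Firm A's choice at the node after C-In and at the node after C-Out-E and at the node after C-In-g can never be reached regardless of what Firm B does, so varying those choices leaves every outcome unchanged.
Holding the reachable choices fixed and varying the unreachable ones freely already gives 2 × 2 × 2 = 8 equivalent strategies.
No other strategy reproduces this row, so those 8 are the full class: MkTN, MkTS, MkHN, MkHS, MgTN, MgTS, MgHN, MgHS.

8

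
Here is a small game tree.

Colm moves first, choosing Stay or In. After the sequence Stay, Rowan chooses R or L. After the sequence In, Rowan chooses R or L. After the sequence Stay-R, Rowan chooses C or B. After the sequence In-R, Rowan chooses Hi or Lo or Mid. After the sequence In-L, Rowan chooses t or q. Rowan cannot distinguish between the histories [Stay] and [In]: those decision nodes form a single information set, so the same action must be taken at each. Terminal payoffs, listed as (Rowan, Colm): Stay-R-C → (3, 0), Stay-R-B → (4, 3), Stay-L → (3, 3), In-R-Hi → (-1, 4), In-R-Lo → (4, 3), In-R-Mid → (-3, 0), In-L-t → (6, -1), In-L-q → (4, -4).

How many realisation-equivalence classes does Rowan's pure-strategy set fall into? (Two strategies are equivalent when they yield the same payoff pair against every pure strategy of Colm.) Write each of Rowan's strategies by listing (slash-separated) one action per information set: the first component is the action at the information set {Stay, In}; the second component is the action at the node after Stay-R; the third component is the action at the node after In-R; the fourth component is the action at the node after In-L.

Rowan has 24 pure strategies: R/C/Hi/t, R/C/Hi/q, R/C/Lo/t, R/C/Lo/q, R/C/Mid/t, R/C/Mid/q, R/B/Hi/t, R/B/Hi/q, R/B/Lo/t, R/B/Lo/q, R/B/Mid/t, R/B/Mid/q, L/C/Hi/t, L/C/Hi/q, L/C/Lo/t, L/C/Lo/q, L/C/Mid/t, L/C/Mid/q, L/B/Hi/t, L/B/Hi/q, L/B/Lo/t, L/B/Lo/q, L/B/Mid/t, L/B/Mid/q. Columns: Stay, In.
{R/C/Hi/t, R/C/Hi/q} → row (3,0) (-1,4)
{R/C/Lo/t, R/C/Lo/q} → row (3,0) (4,3)
{R/C/Mid/t, R/C/Mid/q} → row (3,0) (-3,0)
{R/B/Hi/t, R/B/Hi/q} → row (4,3) (-1,4)
{R/B/Lo/t, R/B/Lo/q} → row (4,3) (4,3)
{R/B/Mid/t, R/B/Mid/q} → row (4,3) (-3,0)
{L/C/Hi/t, L/C/Lo/t, L/C/Mid/t, L/B/Hi/t, L/B/Lo/t, L/B/Mid/t} → row (3,3) (6,-1)
{L/C/Hi/q, L/C/Lo/q, L/C/Mid/q, L/B/Hi/q, L/B/Lo/q, L/B/Mid/q} → row (3,3) (4,-4)
That's 8 distinct rows out of 24 strategies.

8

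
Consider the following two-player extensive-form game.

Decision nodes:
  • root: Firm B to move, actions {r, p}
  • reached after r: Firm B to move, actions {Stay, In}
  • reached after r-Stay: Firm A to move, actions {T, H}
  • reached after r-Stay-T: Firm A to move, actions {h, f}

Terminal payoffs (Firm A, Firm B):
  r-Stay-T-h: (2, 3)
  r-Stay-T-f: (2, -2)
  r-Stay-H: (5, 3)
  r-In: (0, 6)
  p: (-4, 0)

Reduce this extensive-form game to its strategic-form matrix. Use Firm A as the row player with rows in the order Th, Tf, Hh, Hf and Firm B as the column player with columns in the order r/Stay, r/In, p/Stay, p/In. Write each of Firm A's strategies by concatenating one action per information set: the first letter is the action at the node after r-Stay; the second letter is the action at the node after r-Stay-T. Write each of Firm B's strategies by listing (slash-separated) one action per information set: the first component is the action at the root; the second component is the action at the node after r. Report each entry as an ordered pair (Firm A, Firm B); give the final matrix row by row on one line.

Th: (2,3) (0,6) (-4,0) (-4,0) | Tf: (2,-2) (0,6) (-4,0) (-4,0) | Hh: (5,3) (0,6) (-4,0) (-4,0) | Hf: (5,3) (0,6) (-4,0) (-4,0)

       r/Stay     r/In   p/Stay     p/In
  Th    (2,3)    (0,6)   (-4,0)   (-4,0)
  Tf   (2,-2)    (0,6)   (-4,0)   (-4,0)
  Hh    (5,3)    (0,6)   (-4,0)   (-4,0)
  Hf    (5,3)    (0,6)   (-4,0)   (-4,0)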